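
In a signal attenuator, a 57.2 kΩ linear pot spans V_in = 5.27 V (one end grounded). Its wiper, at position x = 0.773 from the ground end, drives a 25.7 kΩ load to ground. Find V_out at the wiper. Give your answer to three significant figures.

V_out ≈ 2.93 V

Split the track: R_lower = x·R_p = 44.22 kΩ, R_upper = (1−x)·R_p = 12.98 kΩ.
R_L loads the lower segment: effective lower R = 16.25 kΩ.
Loaded-divider output: V_out = 5.27 × 0.5559 = 2.930 V.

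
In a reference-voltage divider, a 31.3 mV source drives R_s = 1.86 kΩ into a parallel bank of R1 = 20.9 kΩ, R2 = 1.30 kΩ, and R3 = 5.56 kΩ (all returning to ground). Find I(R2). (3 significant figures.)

I ≈ 8.44 µA

Parallel bank: R_p = 1/(1/20.9 + 1/1.30 + 1/5.56) = 1.003 kΩ.
V_A = 31.3 × 1.003/2.863 = 10.97 mV.
I(R2) = V_A / R2 = 10.97/1.30 = 8.435 µA.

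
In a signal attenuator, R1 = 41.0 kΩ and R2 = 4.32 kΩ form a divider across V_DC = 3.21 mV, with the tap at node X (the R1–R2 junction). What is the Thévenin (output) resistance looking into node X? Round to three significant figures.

With V_DC suppressed (replaced by a short), R_th = R1 ‖ R2 = (41.00 × 4.32)/(41.00 + 4.32) = 3.908 kΩ.

R_th ≈ 3.91 kΩ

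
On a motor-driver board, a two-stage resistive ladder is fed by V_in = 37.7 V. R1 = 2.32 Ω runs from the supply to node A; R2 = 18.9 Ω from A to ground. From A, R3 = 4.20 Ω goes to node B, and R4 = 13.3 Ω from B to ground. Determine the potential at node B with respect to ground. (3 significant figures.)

V_B ≈ 22.8 V

Looking into the second stage from A: R3 + R4 = 17.50 Ω appears in parallel with R2.
Effective lower resistance at A: R2 ‖ 17.50 = 9.087 Ω.
First divider: V_A = V_in · 9.087/(2.32 + 9.087) = 30.03 V.
Then the unloaded second divider: V_B = V_A × R4/(R3+R4) = 30.03 × 0.7600 = 22.82 V.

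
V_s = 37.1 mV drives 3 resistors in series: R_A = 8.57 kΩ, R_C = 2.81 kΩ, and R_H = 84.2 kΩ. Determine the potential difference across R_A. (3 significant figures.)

V ≈ 3.33 mV

Series total: ΣR = 8.57 + 2.81 + 84.2 = 95.58 kΩ.
V = V_s · R/ΣR = 37.1 × 0.08966 = 3.327 mV.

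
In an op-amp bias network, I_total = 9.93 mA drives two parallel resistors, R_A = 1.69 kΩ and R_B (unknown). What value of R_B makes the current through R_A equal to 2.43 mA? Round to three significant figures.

Two-branch current divider: I_A = I_total · R_B/(R_A + R_B).
2.43/9.93 = R_B/(R_A + R_B) → R_B = R_A · (0.2447)/(1 − 0.2447) = 1.69 × 0.3240 = 0.5476 kΩ.

R_B ≈ 0.548 kΩ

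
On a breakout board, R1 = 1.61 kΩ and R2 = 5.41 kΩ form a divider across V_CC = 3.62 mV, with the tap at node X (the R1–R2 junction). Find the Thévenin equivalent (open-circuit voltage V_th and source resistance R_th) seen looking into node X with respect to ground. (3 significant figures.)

V_th ≈ 2.79 mV, R_th ≈ 1.24 kΩ

With X open, the divider is unloaded: V_th = 3.62 × 5.41/7.020 = 2.790 mV.
Zeroing V_CC shorts the top of R1 to ground, so R_th = R1 ‖ R2 = 1.241 kΩ.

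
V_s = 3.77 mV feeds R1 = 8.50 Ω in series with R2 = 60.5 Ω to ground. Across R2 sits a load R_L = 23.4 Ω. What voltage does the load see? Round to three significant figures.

First combine the lower leg with the load: R2 ‖ R_L = 16.87 Ω.
Then V_out = V_s · R2'/(R1 + R2') = 3.77 × 16.87/25.37 = 2.507 mV.

V_out ≈ 2.51 mV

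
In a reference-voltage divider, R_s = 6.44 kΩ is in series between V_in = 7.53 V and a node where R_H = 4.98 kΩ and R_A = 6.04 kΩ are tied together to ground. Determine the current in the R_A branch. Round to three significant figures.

I ≈ 0.371 mA

Combine the parallel branches: R_p = (1/4.98 + 1/6.04)⁻¹ = 2.730 kΩ.
V_A by voltage divider: V_A = 7.53 × 2.730/(6.44 + 2.730) = 2.241 V.
I(R_A) = V_A / R_A = 2.241/6.04 = 0.3711 mA.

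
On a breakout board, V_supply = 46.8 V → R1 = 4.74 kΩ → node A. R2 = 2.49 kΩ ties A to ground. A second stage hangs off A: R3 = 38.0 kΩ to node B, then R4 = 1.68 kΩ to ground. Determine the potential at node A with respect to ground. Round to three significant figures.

Looking into the second stage from A: R3 + R4 = 39.68 kΩ appears in parallel with R2.
Effective lower resistance at A: R2 ‖ 39.68 = 2.343 kΩ.
First divider: V_A = V_supply · 2.343/(4.74 + 2.343) = 15.48 V.

V_A ≈ 15.5 V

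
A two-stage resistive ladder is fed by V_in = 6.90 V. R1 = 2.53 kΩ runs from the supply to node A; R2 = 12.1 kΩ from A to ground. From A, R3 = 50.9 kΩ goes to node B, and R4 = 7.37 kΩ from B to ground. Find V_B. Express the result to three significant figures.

V_B ≈ 0.697 V

Looking into the second stage from A: R3 + R4 = 58.27 kΩ appears in parallel with R2.
Effective lower resistance at A: R2 ‖ 58.27 = 10.02 kΩ.
V_A = 6.90 × 10.02/(2.53 + 10.02) = 5.509 V.
V_B = V_A × 0.1265 = 0.6968 V.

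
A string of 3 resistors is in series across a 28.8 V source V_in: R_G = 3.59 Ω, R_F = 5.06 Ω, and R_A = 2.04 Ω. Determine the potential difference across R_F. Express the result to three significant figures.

Total series resistance ΣR = 3.59 + 5.06 + 2.04 = 10.69 Ω.
V = V_in · R/ΣR = 28.8 × 0.4733 = 13.63 V.

V ≈ 13.6 V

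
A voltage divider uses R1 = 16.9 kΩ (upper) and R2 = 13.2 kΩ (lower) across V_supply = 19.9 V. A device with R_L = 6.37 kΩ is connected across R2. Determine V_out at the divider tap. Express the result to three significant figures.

V_out ≈ 4.03 V

First combine the lower leg with the load: R2 ‖ R_L = 4.297 kΩ.
Now apply the divider: V_out = 19.9 × 0.2027 = 4.034 V.
(Unloaded it would be 8.73 V; the load pulls it down.)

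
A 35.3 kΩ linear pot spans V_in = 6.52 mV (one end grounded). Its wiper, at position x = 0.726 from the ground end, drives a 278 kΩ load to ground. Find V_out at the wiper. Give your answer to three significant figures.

V_out ≈ 4.62 mV

Split the track: R_lower = x·R_p = 25.63 kΩ, R_upper = (1−x)·R_p = 9.672 kΩ.
R_L loads the lower segment: effective lower R = 23.46 kΩ.
Loaded-divider output: V_out = 6.52 × 0.7081 = 4.617 mV.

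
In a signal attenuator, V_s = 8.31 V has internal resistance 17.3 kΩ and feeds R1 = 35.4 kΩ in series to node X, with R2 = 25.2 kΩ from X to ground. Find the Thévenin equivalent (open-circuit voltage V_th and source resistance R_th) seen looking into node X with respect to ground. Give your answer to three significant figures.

R1' = 17.3 + 35.4 = 52.70 kΩ (source resistance + R1).
V_th is the unloaded tap voltage: V_s · R2/(R1'+R2) = 8.31 × 0.3235 = 2.688 V.
With V_s suppressed (replaced by a short), R_th = R1' ‖ R2 = (52.70 × 25.2)/(52.70 + 25.2) = 17.05 kΩ.

V_th ≈ 2.69 V, R_th ≈ 17.0 kΩ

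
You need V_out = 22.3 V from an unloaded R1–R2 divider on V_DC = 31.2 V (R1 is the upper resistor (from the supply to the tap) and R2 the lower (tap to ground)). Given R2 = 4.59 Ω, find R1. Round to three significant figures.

V_out/V_DC = R2/(R1+R2) = 0.7147.
R1 = R2·(1/k − 1) = 4.59 × 0.3991 = 1.832 Ω.

R1 ≈ 1.83 Ω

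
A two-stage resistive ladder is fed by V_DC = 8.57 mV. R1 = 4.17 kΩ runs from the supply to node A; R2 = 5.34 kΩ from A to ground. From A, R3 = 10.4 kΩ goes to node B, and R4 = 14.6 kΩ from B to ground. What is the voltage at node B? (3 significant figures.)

V_B ≈ 2.57 mV

The second stage (R3 + R4 = 25.00 kΩ) loads node A in parallel with R2.
R2 ‖ (R3+R4) = 4.400 kΩ.
So V_A = 8.57 × 0.5134 = 4.400 mV.
V_B = V_A × 0.5840 = 2.570 mV.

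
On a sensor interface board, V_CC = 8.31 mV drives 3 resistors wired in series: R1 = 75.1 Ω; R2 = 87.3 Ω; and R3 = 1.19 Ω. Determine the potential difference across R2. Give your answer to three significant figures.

Series total: ΣR = 75.1 + 87.3 + 1.19 = 163.6 Ω.
By the voltage-divider rule, V = 8.31 × 87.30/163.6 = 4.435 mV.

V ≈ 4.43 mV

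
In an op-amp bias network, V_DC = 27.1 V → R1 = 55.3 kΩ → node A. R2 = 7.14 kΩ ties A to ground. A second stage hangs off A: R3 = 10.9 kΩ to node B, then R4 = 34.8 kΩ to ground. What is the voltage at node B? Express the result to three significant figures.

V_B ≈ 2.07 V

Looking into the second stage from A: R3 + R4 = 45.70 kΩ appears in parallel with R2.
Effective lower resistance at A: R2 ‖ 45.70 = 6.175 kΩ.
First divider: V_A = V_DC · 6.175/(55.3 + 6.175) = 2.722 V.
Then the unloaded second divider: V_B = V_A × R4/(R3+R4) = 2.722 × 0.7615 = 2.073 V.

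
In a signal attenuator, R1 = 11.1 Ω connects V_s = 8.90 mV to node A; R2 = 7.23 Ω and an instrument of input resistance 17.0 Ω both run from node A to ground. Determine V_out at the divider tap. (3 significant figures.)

V_out ≈ 2.79 mV

First combine the lower leg with the load: R2 ‖ R_L = 5.073 Ω.
Then V_out = V_s · R2'/(R1 + R2') = 8.90 × 5.073/16.17 = 2.792 mV.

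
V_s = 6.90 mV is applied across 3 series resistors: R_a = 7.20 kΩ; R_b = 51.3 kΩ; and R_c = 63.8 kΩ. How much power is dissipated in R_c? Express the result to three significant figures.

ΣR = 122.3 kΩ → I = 6.90/122.3 = 0.05642 µA.
P = I²R = 0.003183 × 63.8 = 0.2031 nW.

P ≈ 0.203 nW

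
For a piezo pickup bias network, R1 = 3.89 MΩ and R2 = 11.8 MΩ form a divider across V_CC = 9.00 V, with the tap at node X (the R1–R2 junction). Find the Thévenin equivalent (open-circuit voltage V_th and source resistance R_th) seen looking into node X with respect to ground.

Open-circuit (no load on X): V_th = V_CC · R2/(R1 + R2) = 9.00 × 11.8/(3.890 + 11.8) = 6.769 V.
With V_CC suppressed (replaced by a short), R_th = R1 ‖ R2 = (3.890 × 11.8)/(3.890 + 11.8) = 2.926 MΩ.

V_th ≈ 6.77 V, R_th ≈ 2.93 MΩ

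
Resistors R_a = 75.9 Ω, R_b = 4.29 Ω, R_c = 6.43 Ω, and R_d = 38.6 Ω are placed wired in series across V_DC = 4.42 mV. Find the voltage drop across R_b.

Series total: ΣR = 75.9 + 4.29 + 6.43 + 38.6 = 125.2 Ω.
Voltage divider: V = V_DC · (4.290 / 125.2) = 4.42 × 0.03426 = 0.1514 mV.

V ≈ 0.151 mV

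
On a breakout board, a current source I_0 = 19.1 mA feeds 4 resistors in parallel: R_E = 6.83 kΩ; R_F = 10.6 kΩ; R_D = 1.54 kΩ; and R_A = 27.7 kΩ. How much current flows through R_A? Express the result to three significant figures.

I ≈ 0.744 mA

Total conductance ΣG = 1/6.83 + 1/10.6 + 1/1.54 + 1/27.7 = 0.9262 (units of 1/kΩ).
R_A takes the fraction G_k/ΣG = 0.03610/0.9262 = 0.03898, so I = 19.1 × 0.03898 = 0.7445 mA.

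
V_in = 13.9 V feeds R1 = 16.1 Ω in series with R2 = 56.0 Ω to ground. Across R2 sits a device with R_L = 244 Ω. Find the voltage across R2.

First combine the lower leg with the load: R2 ‖ R_L = 45.55 Ω.
Now apply the divider: V_out = 13.9 × 0.7388 = 10.27 V.
(Unloaded it would be 10.8 V; the load pulls it down.)

V_out ≈ 10.3 V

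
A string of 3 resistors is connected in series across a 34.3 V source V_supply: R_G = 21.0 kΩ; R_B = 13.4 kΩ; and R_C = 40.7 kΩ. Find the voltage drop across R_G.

V ≈ 9.59 V

ΣR = 21.0 + 13.4 + 40.7 = 75.10 kΩ.
By the voltage-divider rule, V = 34.3 × 21.00/75.10 = 9.591 V.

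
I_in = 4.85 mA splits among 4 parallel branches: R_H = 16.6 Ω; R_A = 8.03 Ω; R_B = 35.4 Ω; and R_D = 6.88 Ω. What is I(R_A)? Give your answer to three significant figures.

Conductances: ΣG = 1/16.6 + 1/8.03 + 1/35.4 + 1/6.88 = 0.3584 (1/Ω).
R_A takes the fraction G_k/ΣG = 0.1245/0.3584 = 0.3475, so I = 4.85 × 0.3475 = 1.685 mA.

I ≈ 1.69 mA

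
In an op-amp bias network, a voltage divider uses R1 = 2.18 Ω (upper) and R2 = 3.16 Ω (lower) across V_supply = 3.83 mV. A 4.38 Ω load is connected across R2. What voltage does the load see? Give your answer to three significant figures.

The load sits in parallel with R2, giving an effective lower resistance R2' = R2·R_L/(R2+R_L) = 1.836 Ω.
Then V_out = V_supply · R2'/(R1 + R2') = 3.83 × 1.836/4.016 = 1.751 mV.

V_out ≈ 1.75 mV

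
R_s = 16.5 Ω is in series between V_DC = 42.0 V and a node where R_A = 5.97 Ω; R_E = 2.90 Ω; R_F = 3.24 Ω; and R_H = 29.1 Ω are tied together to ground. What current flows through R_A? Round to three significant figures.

I ≈ 0.466 A

Equivalent of the parallel group: R_p = 1.169 Ω.
V_A by voltage divider: V_A = 42.0 × 1.169/(16.5 + 1.169) = 2.779 V.
Branch current I = V_A/R_A = 2.779/5.97 = 0.4655 A.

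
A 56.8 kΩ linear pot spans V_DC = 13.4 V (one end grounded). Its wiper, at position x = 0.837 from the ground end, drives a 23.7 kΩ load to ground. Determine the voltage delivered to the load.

Split the track: R_lower = x·R_p = 47.54 kΩ, R_upper = (1−x)·R_p = 9.258 kΩ.
(x·R_p) ‖ R_L = 15.82 kΩ.
V_out = 13.4 × 15.82/(9.258 + 15.82) = 8.452 V.
(Unloaded: V_out = x·V_DC = 11.2 V.)

V_out ≈ 8.45 V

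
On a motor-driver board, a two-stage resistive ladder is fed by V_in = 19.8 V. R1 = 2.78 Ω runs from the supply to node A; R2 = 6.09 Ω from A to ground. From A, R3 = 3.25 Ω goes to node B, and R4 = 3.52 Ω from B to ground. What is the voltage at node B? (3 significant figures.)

Looking into the second stage from A: R3 + R4 = 6.770 Ω appears in parallel with R2.
Effective lower resistance at A: R2 ‖ 6.770 = 3.206 Ω.
First divider: V_A = V_in · 3.206/(2.78 + 3.206) = 10.60 V.
Stage 2 is unloaded, so V_B = V_A · R4/(R3+R4) = 10.60 × 3.52/6.770 = 5.514 V.

V_B ≈ 5.51 V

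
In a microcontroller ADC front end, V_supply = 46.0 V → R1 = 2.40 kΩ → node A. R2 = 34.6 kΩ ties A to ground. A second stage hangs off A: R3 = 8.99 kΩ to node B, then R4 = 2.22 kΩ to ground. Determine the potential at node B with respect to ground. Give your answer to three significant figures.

Looking into the second stage from A: R3 + R4 = 11.21 kΩ appears in parallel with R2.
R2 ‖ (R3+R4) = 8.467 kΩ.
V_A = 46.0 × 8.467/(2.40 + 8.467) = 35.84 V.
Stage 2 is unloaded, so V_B = V_A · R4/(R3+R4) = 35.84 × 2.22/11.21 = 7.098 V.

V_B ≈ 7.10 V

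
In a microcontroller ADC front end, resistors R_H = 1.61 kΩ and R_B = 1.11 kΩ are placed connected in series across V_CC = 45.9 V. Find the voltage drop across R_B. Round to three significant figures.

V ≈ 18.7 V

Total series resistance ΣR = 1.61 + 1.11 = 2.720 kΩ.
Voltage divider: V = V_CC · (1.110 / 2.720) = 45.9 × 0.4081 = 18.73 V.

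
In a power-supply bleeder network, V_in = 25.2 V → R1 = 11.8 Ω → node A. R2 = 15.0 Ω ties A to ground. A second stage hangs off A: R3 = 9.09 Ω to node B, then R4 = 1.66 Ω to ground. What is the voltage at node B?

V_B ≈ 1.35 V

Node A sees R2 in parallel with the series input of stage 2, R3 + R4 = 10.75 Ω.
Effective lower resistance at A: R2 ‖ 10.75 = 6.262 Ω.
First divider: V_A = V_in · 6.262/(11.8 + 6.262) = 8.737 V.
V_B = V_A × 0.1544 = 1.349 V.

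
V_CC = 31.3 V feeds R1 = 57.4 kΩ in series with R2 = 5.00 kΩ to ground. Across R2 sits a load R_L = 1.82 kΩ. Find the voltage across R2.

V_out ≈ 0.711 V

R2 ‖ R_L = (5.00 × 1.82)/(5.00 + 1.82) = 1.334 kΩ.
Now apply the divider: V_out = 31.3 × 0.02272 = 0.7111 V.
(Unloaded it would be 2.51 V; the load pulls it down.)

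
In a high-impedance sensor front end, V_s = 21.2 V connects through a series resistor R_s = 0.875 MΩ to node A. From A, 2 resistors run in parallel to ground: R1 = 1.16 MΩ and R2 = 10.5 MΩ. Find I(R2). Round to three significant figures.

Parallel bank: R_p = 1/(1/1.16 + 1/10.5) = 1.045 MΩ.
V_A = 21.2 × 1.045/1.920 = 11.54 V.
I(R2) = V_A / R2 = 11.54/10.5 = 1.099 µA.

I ≈ 1.10 µA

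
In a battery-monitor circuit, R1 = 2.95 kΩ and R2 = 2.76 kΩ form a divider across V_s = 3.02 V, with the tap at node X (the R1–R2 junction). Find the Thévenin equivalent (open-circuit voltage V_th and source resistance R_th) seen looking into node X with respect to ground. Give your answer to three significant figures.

Open-circuit (no load on X): V_th = V_s · R2/(R1 + R2) = 3.02 × 2.76/(2.950 + 2.76) = 1.460 V.
With V_s suppressed (replaced by a short), R_th = R1 ‖ R2 = (2.950 × 2.76)/(2.950 + 2.76) = 1.426 kΩ.

V_th ≈ 1.46 V, R_th ≈ 1.43 kΩ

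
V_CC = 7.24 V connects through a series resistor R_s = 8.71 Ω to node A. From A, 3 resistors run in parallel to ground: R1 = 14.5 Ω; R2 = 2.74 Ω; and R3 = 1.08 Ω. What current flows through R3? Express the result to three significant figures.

I ≈ 0.522 A

Parallel bank: R_p = 1/(1/14.5 + 1/2.74 + 1/1.08) = 0.7354 Ω.
Node voltage V_A = V_CC · R_p/(R_s + R_p) = 7.24 × 0.07786 = 0.5637 V.
Branch current I = V_A/R3 = 0.5637/1.08 = 0.5219 A.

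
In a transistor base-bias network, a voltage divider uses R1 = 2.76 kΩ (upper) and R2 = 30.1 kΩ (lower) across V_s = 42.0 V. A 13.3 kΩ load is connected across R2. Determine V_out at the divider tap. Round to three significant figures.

R2 ‖ R_L = (30.1 × 13.3)/(30.1 + 13.3) = 9.224 kΩ.
Now apply the divider: V_out = 42.0 × 0.7697 = 32.33 V.

V_out ≈ 32.3 V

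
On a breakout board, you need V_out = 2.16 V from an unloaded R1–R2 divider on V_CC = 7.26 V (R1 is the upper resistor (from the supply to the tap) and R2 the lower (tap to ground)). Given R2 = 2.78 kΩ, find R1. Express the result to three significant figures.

R1 ≈ 6.56 kΩ

V_out/V_CC = R2/(R1+R2) = 0.2975.
So R1 = R2 · (V_CC/V_out − 1) = 2.78 × (7.26/2.16 − 1) = 2.78 × 2.361 = 6.564 kΩ.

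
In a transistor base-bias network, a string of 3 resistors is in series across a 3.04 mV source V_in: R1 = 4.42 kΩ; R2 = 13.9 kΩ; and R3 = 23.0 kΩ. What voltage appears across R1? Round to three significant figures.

V ≈ 0.325 mV

Series total: ΣR = 4.42 + 13.9 + 23.0 = 41.32 kΩ.
V = V_in · R/ΣR = 3.04 × 0.1070 = 0.3252 mV.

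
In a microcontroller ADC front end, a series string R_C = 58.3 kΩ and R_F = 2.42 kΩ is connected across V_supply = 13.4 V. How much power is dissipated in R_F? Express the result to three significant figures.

The common current is I = 13.4/60.72 = 0.2207 mA.
V(R_F) = I·R = 0.5341 V; P = V·I = 0.5341 × 0.2207 = 0.1179 mW.

P ≈ 0.118 mW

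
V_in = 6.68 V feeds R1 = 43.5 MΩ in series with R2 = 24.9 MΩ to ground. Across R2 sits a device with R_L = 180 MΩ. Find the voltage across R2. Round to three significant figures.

V_out ≈ 2.24 V

First combine the lower leg with the load: R2 ‖ R_L = 21.87 MΩ.
Voltage divider with the loaded lower leg: V_out = 6.68 × 21.87/(43.5 + 21.87) = 6.68 × 0.3346 = 2.235 V.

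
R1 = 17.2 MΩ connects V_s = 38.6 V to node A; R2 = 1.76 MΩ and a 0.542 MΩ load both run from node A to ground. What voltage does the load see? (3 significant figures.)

The load sits in parallel with R2, giving an effective lower resistance R2' = R2·R_L/(R2+R_L) = 0.4144 MΩ.
Now apply the divider: V_out = 38.6 × 0.02353 = 0.9081 V.

V_out ≈ 0.908 V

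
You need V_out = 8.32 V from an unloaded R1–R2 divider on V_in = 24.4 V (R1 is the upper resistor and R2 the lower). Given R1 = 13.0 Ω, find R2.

The divider ratio is R2/(R1+R2) = 8.32/24.4 = 0.3410.
R2 = R1 · 0.3410/(1 − 0.3410) = 6.726 Ω.

R2 ≈ 6.73 Ω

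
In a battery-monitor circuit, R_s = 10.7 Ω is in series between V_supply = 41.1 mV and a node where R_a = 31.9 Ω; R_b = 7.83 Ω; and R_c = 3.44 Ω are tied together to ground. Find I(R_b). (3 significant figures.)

Equivalent of the parallel group: R_p = 2.223 Ω.
V_A by voltage divider: V_A = 41.1 × 2.223/(10.7 + 2.223) = 7.071 mV.
Branch current I = V_A/R_b = 7.071/7.83 = 0.9031 mA.

I ≈ 0.903 mA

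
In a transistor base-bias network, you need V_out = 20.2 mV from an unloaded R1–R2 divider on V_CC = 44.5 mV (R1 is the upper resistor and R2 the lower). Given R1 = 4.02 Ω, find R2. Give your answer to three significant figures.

R2 ≈ 3.34 Ω

V_out/V_CC = R2/(R1+R2) = 0.4539.
So R2 = R1 · V_out/(V_CC − V_out) = 4.02 × 20.2/(44.5 − 20.2) = 4.02 × 0.8313 = 3.342 Ω.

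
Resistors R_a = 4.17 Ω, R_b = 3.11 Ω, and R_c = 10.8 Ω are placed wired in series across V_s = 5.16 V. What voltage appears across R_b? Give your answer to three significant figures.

Total series resistance ΣR = 4.17 + 3.11 + 10.8 = 18.08 Ω.
Voltage divider: V = V_s · (3.110 / 18.08) = 5.16 × 0.1720 = 0.8876 V.

V ≈ 0.888 V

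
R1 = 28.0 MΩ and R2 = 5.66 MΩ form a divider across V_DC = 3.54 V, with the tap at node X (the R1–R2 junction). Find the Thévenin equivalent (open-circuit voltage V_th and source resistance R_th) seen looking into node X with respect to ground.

With X open, the divider is unloaded: V_th = 3.54 × 5.66/33.66 = 0.5953 V.
With V_DC suppressed (replaced by a short), R_th = R1 ‖ R2 = (28.00 × 5.66)/(28.00 + 5.66) = 4.708 MΩ.

V_th ≈ 0.595 V, R_th ≈ 4.71 MΩ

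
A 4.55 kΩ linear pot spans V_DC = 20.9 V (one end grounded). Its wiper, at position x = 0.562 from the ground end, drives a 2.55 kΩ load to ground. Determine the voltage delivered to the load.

The pot divides into 1.993 kΩ above the wiper and 2.557 kΩ below.
R_L loads the lower segment: effective lower R = 1.277 kΩ.
V_out = 20.9 × 1.277/(1.993 + 1.277) = 8.161 V.

V_out ≈ 8.16 V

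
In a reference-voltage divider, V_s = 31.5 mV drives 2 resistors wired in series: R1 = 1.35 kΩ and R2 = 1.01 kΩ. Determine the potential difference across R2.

V ≈ 13.5 mV

Total series resistance ΣR = 1.35 + 1.01 = 2.360 kΩ.
V = V_s · R/ΣR = 31.5 × 0.4280 = 13.48 mV.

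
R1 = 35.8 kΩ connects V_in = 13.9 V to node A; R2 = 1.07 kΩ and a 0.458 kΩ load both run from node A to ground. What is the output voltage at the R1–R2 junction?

V_out ≈ 0.123 V

R2 ‖ R_L = (1.07 × 0.458)/(1.07 + 0.458) = 0.3207 kΩ.
Now apply the divider: V_out = 13.9 × 0.008879 = 0.1234 V.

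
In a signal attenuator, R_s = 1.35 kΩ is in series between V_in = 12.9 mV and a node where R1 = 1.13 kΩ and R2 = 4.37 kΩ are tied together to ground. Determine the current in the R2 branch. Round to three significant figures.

Parallel bank: R_p = 1/(1/1.13 + 1/4.37) = 0.8978 kΩ.
V_A = 12.9 × 0.8978/2.248 = 5.153 mV.
I(R2) = V_A / R2 = 5.153/4.37 = 1.179 µA.
(Check via current divider: I_total = 5.739 µA; share G_k/ΣG = 0.2055 → same result.)

I ≈ 1.18 µA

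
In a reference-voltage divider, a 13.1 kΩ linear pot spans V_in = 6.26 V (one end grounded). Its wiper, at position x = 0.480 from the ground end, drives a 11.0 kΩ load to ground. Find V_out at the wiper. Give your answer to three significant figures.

Split the track: R_lower = x·R_p = 6.288 kΩ, R_upper = (1−x)·R_p = 6.812 kΩ.
Lower segment in parallel with the load: 6.288 ‖ 11.0 = 4.001 kΩ.
V_out = 6.26 × 4.001/(6.812 + 4.001) = 2.316 V.

V_out ≈ 2.32 V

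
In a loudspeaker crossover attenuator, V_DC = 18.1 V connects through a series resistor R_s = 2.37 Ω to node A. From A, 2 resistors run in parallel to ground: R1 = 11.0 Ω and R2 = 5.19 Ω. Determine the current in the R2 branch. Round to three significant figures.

Equivalent of the parallel group: R_p = 3.526 Ω.
Node voltage V_A = V_DC · R_p/(R_s + R_p) = 18.1 × 0.5980 = 10.82 V.
Branch current I = V_A/R2 = 10.82/5.19 = 2.086 A.
(Check via current divider: I_total = 3.070 A; share G_k/ΣG = 0.6794 → same result.)

I ≈ 2.09 A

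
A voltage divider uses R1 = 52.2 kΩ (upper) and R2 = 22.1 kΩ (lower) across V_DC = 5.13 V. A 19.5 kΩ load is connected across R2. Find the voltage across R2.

R2 ‖ R_L = (22.1 × 19.5)/(22.1 + 19.5) = 10.36 kΩ.
Now apply the divider: V_out = 5.13 × 0.1656 = 0.8495 V.
(Unloaded it would be 1.53 V; the load pulls it down.)

V_out ≈ 0.849 V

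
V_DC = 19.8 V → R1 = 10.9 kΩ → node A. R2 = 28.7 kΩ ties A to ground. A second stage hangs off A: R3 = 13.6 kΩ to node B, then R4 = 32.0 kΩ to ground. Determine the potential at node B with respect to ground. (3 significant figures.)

V_B ≈ 8.58 V

Looking into the second stage from A: R3 + R4 = 45.60 kΩ appears in parallel with R2.
R2 ‖ (R3+R4) = 17.61 kΩ.
V_A = 19.8 × 17.61/(10.9 + 17.61) = 12.23 V.
V_B = V_A × 0.7018 = 8.583 V.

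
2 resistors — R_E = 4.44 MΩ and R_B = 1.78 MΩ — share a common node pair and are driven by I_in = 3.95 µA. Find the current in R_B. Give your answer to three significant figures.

I ≈ 2.82 µA

Two-branch current divider: I_k = I_in · R_other/(R_1 + R_2).
I(R_B) = 3.95 × 4.44/(4.44 + 1.78) = 3.95 × 0.7138 = 2.820 µA.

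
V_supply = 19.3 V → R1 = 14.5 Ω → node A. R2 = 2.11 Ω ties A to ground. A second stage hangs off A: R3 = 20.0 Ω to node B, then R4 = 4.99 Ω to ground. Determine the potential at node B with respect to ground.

V_B ≈ 0.456 V

Node A sees R2 in parallel with the series input of stage 2, R3 + R4 = 24.99 Ω.
Effective lower resistance at A: R2 ‖ 24.99 = 1.946 Ω.
First divider: V_A = V_supply · 1.946/(14.5 + 1.946) = 2.283 V.
Stage 2 is unloaded, so V_B = V_A · R4/(R3+R4) = 2.283 × 4.99/24.99 = 0.4560 V.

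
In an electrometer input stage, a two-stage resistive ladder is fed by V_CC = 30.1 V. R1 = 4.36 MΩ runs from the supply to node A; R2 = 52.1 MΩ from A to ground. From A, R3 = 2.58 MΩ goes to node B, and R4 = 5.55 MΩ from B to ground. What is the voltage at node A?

V_A ≈ 18.6 V

Looking into the second stage from A: R3 + R4 = 8.130 MΩ appears in parallel with R2.
Effective lower resistance at A: R2 ‖ 8.130 = 7.033 MΩ.
So V_A = 30.1 × 0.6173 = 18.58 V.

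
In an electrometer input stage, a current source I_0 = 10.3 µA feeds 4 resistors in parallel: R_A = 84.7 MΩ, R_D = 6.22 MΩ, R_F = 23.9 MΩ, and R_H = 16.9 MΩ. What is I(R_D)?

Conductances: ΣG = 1/84.7 + 1/6.22 + 1/23.9 + 1/16.9 = 0.2736 (1/MΩ).
By the current-divider rule, I = I_0 · G_k/ΣG = 10.3 × 0.5876 = 6.053 µA.

I ≈ 6.05 µA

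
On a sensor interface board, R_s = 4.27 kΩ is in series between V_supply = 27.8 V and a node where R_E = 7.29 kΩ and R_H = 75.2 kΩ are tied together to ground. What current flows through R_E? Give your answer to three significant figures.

Equivalent of the parallel group: R_p = 6.646 kΩ.
V_A by voltage divider: V_A = 27.8 × 6.646/(4.27 + 6.646) = 16.93 V.
I(R_E) = V_A / R_E = 16.93/7.29 = 2.322 mA.

I ≈ 2.32 mA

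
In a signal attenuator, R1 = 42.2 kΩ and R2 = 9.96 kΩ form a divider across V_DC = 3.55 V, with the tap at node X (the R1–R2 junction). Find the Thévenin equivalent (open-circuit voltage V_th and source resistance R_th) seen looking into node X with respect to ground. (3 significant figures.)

With X open, the divider is unloaded: V_th = 3.55 × 9.96/52.16 = 0.6779 V.
With V_DC suppressed (replaced by a short), R_th = R1 ‖ R2 = (42.20 × 9.96)/(42.20 + 9.96) = 8.058 kΩ.

V_th ≈ 0.678 V, R_th ≈ 8.06 kΩ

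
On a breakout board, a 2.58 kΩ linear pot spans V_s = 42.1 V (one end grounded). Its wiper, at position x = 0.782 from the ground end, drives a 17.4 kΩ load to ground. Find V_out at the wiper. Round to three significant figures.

Lower segment x·R_p = 2.018 kΩ; upper segment (1−x)·R_p = 0.5624 kΩ.
Lower segment in parallel with the load: 2.018 ‖ 17.4 = 1.808 kΩ.
Loaded-divider output: V_out = 42.1 × 0.7627 = 32.11 V.

V_out ≈ 32.1 V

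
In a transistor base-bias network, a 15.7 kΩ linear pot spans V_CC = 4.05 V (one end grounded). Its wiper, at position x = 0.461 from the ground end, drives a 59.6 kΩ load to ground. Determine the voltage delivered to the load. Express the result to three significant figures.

Lower segment x·R_p = 7.238 kΩ; upper segment (1−x)·R_p = 8.462 kΩ.
(x·R_p) ‖ R_L = 6.454 kΩ.
Loaded-divider output: V_out = 4.05 × 0.4327 = 1.752 V.

V_out ≈ 1.75 V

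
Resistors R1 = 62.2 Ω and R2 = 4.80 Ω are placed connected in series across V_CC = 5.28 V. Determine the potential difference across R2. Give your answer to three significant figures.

V ≈ 0.378 V

ΣR = 62.2 + 4.80 = 67.00 Ω.
By the voltage-divider rule, V = 5.28 × 4.800/67.00 = 0.3783 V.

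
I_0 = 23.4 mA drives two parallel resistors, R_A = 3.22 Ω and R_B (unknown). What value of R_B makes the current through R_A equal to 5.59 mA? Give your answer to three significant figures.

R_B ≈ 1.01 Ω

Two-branch current divider: I_A = I_0 · R_B/(R_A + R_B).
5.59/23.4 = R_B/(R_A + R_B) → R_B = R_A · (0.2389)/(1 − 0.2389) = 3.22 × 0.3139 = 1.011 Ω.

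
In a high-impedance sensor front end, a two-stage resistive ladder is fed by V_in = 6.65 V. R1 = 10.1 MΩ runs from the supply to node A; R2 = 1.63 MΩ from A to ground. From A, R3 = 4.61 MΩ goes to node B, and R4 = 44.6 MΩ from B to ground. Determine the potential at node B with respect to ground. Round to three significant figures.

V_B ≈ 0.814 V

Looking into the second stage from A: R3 + R4 = 49.21 MΩ appears in parallel with R2.
R2 ‖ (R3+R4) = 1.578 MΩ.
First divider: V_A = V_in · 1.578/(10.1 + 1.578) = 0.8985 V.
Stage 2 is unloaded, so V_B = V_A · R4/(R3+R4) = 0.8985 × 44.6/49.21 = 0.8143 V.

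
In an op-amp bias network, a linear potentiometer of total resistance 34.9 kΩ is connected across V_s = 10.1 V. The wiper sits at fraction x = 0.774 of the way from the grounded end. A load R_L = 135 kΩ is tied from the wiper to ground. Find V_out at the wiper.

Lower segment x·R_p = 27.01 kΩ; upper segment (1−x)·R_p = 7.887 kΩ.
Lower segment in parallel with the load: 27.01 ‖ 135 = 22.51 kΩ.
Then V_out = V_s · 22.51/(7.887 + 22.51) = 7.479 V.

V_out ≈ 7.48 V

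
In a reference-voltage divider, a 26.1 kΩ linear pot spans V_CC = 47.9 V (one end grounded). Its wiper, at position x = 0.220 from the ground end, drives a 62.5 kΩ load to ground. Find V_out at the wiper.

Lower segment x·R_p = 5.742 kΩ; upper segment (1−x)·R_p = 20.36 kΩ.
R_L loads the lower segment: effective lower R = 5.259 kΩ.
Loaded-divider output: V_out = 47.9 × 0.2053 = 9.833 V.

V_out ≈ 9.83 V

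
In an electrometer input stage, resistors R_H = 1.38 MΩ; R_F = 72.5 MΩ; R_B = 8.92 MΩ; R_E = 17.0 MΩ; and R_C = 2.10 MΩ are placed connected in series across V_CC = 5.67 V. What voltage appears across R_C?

ΣR = 1.38 + 72.5 + 8.92 + 17.0 + 2.10 = 101.9 MΩ.
V = V_CC · R/ΣR = 5.67 × 0.02061 = 0.1168 V.

V ≈ 0.117 V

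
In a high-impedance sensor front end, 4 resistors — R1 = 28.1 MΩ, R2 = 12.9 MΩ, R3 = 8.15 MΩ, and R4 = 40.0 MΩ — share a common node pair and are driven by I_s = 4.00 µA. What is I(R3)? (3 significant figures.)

I ≈ 1.88 µA

Conductances: ΣG = 1/28.1 + 1/12.9 + 1/8.15 + 1/40.0 = 0.2608 (1/MΩ).
R3 takes the fraction G_k/ΣG = 0.1227/0.2608 = 0.4705, so I = 4.00 × 0.4705 = 1.882 µA.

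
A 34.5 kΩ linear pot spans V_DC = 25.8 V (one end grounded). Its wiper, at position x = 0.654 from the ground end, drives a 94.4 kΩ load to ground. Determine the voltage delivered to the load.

The pot divides into 11.94 kΩ above the wiper and 22.56 kΩ below.
R_L loads the lower segment: effective lower R = 18.21 kΩ.
V_out = 25.8 × 18.21/(11.94 + 18.21) = 15.58 V.

V_out ≈ 15.6 V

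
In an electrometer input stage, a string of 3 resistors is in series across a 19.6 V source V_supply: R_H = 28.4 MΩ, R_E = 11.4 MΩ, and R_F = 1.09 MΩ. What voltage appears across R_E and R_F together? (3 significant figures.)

V ≈ 5.99 V

ΣR = 28.4 + 11.4 + 1.09 = 40.89 MΩ.
R_{R_E..R_F} = 11.4 + 1.09 = 12.49 MΩ.
Voltage divider: V = V_supply · (12.49 / 40.89) = 19.6 × 0.3055 = 5.987 V.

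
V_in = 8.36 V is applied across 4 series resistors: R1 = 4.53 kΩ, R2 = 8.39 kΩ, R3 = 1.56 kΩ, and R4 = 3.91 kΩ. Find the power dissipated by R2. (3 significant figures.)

P ≈ 1.73 mW

The common current is I = 8.36/18.39 = 0.4546 mA.
P = I²R = 0.2067 × 8.39 = 1.734 mW.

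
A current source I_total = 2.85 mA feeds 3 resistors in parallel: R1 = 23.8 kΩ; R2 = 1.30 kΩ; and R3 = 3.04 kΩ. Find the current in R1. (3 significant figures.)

Conductances: ΣG = 1/23.8 + 1/1.30 + 1/3.04 = 1.140 (1/kΩ).
R1 takes the fraction G_k/ΣG = 0.04202/1.140 = 0.03685, so I = 2.85 × 0.03685 = 0.1050 mA.

I ≈ 0.105 mA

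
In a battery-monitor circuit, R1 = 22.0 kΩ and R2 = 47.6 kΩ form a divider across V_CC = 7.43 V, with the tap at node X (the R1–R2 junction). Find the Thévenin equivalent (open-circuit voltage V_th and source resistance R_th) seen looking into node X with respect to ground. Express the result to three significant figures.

V_th is the unloaded tap voltage: V_CC · R2/(R1+R2) = 7.43 × 0.6839 = 5.081 V.
With V_CC suppressed (replaced by a short), R_th = R1 ‖ R2 = (22.00 × 47.6)/(22.00 + 47.6) = 15.05 kΩ.

V_th ≈ 5.08 V, R_th ≈ 15.0 kΩ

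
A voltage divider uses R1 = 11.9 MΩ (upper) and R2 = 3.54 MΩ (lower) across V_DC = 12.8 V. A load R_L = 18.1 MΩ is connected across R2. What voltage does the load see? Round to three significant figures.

V_out ≈ 2.55 V

First combine the lower leg with the load: R2 ‖ R_L = 2.961 MΩ.
Now apply the divider: V_out = 12.8 × 0.1992 = 2.550 V.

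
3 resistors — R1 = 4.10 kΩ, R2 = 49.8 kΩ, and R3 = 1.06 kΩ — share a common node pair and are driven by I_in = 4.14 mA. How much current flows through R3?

ΣG = 1/4.10 + 1/49.8 + 1/1.06 = 1.207.
Current divider: I(R3) = I_in · G_k/ΣG = 4.14 × (0.9434/1.207) = 4.14 × 0.7814 = 3.235 mA.

I ≈ 3.23 mA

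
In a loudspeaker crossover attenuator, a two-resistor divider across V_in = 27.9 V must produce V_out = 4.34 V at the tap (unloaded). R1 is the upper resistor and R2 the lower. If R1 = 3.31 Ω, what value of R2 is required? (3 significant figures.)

V_out/V_in = R2/(R1+R2) = 0.1556.
R2 = R1 · 0.1556/(1 − 0.1556) = 0.6097 Ω.

R2 ≈ 0.610 Ω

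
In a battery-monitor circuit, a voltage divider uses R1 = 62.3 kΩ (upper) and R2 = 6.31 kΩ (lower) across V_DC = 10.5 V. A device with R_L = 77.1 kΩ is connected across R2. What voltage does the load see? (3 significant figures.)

First combine the lower leg with the load: R2 ‖ R_L = 5.833 kΩ.
Then V_out = V_DC · R2'/(R1 + R2') = 10.5 × 5.833/68.13 = 0.8989 V.
(Unloaded it would be 0.966 V; the load pulls it down.)

V_out ≈ 0.899 V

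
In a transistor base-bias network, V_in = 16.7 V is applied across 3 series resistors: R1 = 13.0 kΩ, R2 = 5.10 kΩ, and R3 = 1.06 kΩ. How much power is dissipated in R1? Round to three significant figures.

P ≈ 9.88 mW

The common current is I = 16.7/19.16 = 0.8716 mA.
V(R1) = I·R = 11.33 V; P = V·I = 11.33 × 0.8716 = 9.876 mW.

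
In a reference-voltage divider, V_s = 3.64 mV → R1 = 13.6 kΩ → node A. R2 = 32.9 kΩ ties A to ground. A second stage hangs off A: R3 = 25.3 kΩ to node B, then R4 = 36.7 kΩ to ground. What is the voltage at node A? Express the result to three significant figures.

The second stage (R3 + R4 = 62.00 kΩ) loads node A in parallel with R2.
R2 ‖ (R3+R4) = 21.49 kΩ.
V_A = 3.64 × 21.49/(13.6 + 21.49) = 2.229 mV.

V_A ≈ 2.23 mV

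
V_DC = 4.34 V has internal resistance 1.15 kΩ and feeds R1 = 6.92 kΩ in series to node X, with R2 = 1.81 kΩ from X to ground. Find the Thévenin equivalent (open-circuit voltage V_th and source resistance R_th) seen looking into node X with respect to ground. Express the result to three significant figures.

R1' = 1.15 + 6.92 = 8.070 kΩ (source resistance + R1).
V_th is the unloaded tap voltage: V_DC · R2/(R1'+R2) = 4.34 × 0.1832 = 0.7951 V.
With V_DC suppressed (replaced by a short), R_th = R1' ‖ R2 = (8.070 × 1.81)/(8.070 + 1.81) = 1.478 kΩ.

V_th ≈ 0.795 V, R_th ≈ 1.48 kΩ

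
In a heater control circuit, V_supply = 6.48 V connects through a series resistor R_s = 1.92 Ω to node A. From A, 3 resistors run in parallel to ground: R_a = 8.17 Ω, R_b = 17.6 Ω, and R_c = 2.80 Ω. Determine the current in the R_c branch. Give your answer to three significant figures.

I ≈ 1.14 A

Equivalent of the parallel group: R_p = 1.864 Ω.
V_A by voltage divider: V_A = 6.48 × 1.864/(1.92 + 1.864) = 3.192 V.
I(R_c) = V_A / R_c = 3.192/2.80 = 1.140 A.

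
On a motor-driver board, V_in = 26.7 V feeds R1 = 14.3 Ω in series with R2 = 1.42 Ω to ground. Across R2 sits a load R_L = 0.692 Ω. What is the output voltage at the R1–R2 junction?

V_out ≈ 0.841 V

First combine the lower leg with the load: R2 ‖ R_L = 0.4653 Ω.
Then V_out = V_in · R2'/(R1 + R2') = 26.7 × 0.4653/14.77 = 0.8413 V.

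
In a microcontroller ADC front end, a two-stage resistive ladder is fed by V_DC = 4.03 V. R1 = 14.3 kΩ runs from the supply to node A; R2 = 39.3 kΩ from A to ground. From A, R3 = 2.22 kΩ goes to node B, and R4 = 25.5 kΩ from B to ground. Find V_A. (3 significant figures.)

The second stage (R3 + R4 = 27.72 kΩ) loads node A in parallel with R2.
Effective lower resistance at A: R2 ‖ 27.72 = 16.25 kΩ.
First divider: V_A = V_DC · 16.25/(14.3 + 16.25) = 2.144 V.

V_A ≈ 2.14 V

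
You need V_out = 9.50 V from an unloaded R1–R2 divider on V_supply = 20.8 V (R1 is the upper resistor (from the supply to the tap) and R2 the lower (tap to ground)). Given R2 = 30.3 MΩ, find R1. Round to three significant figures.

Required fraction k = V_out/V_supply = 0.4567.
Rearranging, R1 = R2·(1−k)/k = 30.3 × 1.189 = 36.04 MΩ.

R1 ≈ 36.0 MΩ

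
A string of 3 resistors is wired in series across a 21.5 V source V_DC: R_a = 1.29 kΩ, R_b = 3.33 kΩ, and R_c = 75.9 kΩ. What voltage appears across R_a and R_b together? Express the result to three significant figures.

ΣR = 1.29 + 3.33 + 75.9 = 80.52 kΩ.
R_{R_a..R_b} = 1.29 + 3.33 = 4.620 kΩ.
Voltage divider: V = V_DC · (4.620 / 80.52) = 21.5 × 0.05738 = 1.234 V.

V ≈ 1.23 V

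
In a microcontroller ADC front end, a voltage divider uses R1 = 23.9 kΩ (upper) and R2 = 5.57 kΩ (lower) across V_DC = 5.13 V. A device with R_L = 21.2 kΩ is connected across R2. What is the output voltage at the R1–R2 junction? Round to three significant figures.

V_out ≈ 0.799 V

The load sits in parallel with R2, giving an effective lower resistance R2' = R2·R_L/(R2+R_L) = 4.411 kΩ.
Now apply the divider: V_out = 5.13 × 0.1558 = 0.7993 V.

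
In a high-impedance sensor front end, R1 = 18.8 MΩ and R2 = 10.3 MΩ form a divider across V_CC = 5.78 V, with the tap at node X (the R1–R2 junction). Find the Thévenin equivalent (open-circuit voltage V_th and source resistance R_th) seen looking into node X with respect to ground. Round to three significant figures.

Open-circuit (no load on X): V_th = V_CC · R2/(R1 + R2) = 5.78 × 10.3/(18.80 + 10.3) = 2.046 V.
Zeroing V_CC shorts the top of R1 to ground, so R_th = R1 ‖ R2 = 6.654 MΩ.

V_th ≈ 2.05 V, R_th ≈ 6.65 MΩ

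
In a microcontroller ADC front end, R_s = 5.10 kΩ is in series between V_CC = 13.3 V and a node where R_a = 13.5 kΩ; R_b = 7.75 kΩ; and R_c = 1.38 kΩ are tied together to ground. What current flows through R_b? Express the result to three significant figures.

I ≈ 0.299 mA

Parallel bank: R_p = 1/(1/13.5 + 1/7.75 + 1/1.38) = 1.078 kΩ.
Node voltage V_A = V_CC · R_p/(R_s + R_p) = 13.3 × 0.1745 = 2.321 V.
I(R_b) = V_A / R_b = 2.321/7.75 = 0.2994 mA.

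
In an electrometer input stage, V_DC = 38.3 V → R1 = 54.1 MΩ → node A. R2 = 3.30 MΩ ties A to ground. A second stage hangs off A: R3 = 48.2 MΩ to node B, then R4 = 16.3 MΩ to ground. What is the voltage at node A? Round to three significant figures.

V_A ≈ 2.10 V

Looking into the second stage from A: R3 + R4 = 64.50 MΩ appears in parallel with R2.
Effective lower resistance at A: R2 ‖ 64.50 = 3.139 MΩ.
First divider: V_A = V_DC · 3.139/(54.1 + 3.139) = 2.101 V.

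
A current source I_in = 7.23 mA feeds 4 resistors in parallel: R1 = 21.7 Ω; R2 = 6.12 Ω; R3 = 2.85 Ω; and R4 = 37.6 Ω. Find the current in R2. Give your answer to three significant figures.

ΣG = 1/21.7 + 1/6.12 + 1/2.85 + 1/37.6 = 0.5870.
By the current-divider rule, I = I_in · G_k/ΣG = 7.23 × 0.2784 = 2.013 mA.

I ≈ 2.01 mA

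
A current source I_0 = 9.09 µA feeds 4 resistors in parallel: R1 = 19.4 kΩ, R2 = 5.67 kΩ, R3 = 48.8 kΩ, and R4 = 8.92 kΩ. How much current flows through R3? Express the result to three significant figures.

I ≈ 0.517 µA

Conductances: ΣG = 1/19.4 + 1/5.67 + 1/48.8 + 1/8.92 = 0.3605 (1/kΩ).
Current divider: I(R3) = I_0 · G_k/ΣG = 9.09 × (0.02049/0.3605) = 9.09 × 0.05684 = 0.5167 µA.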